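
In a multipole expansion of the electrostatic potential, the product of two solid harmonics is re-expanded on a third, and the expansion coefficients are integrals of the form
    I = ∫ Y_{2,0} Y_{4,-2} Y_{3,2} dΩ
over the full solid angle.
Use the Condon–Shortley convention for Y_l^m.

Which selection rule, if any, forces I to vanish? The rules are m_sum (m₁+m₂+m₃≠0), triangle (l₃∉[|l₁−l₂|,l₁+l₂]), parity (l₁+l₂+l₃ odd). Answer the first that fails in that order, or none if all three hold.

parity

Σmᵢ = 0  ✓
l₃∈[|l₁−l₂|,l₁+l₂]=[2,6], have l₃=3  ✓
Σlᵢ = 9 ⇒ odd  ✗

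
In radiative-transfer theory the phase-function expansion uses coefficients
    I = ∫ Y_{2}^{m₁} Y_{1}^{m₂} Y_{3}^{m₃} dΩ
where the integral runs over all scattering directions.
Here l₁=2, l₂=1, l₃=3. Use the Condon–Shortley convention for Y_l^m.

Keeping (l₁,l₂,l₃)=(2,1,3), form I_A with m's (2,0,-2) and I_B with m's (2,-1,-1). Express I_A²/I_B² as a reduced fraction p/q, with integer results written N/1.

l's match ⇒ only the (l;m) 3-j factors differ between A and B.
A: triangle coeff Δ(2,1,3) = 1/105; Σ_t [0,0]: t=0:+1/24 = 1/24; (3j)²=1/21 [(2 1 3; 2 0 -2)], sign=-1
B: triangle coeff Δ(2,1,3) = 1/105; Σ_t [0,0]: t=0:+1/48 = 1/48; (3j)²=1/105 [(2 1 3; 2 -1 -1)], sign=+1
I_A²/I_B² = (1/21)/(1/105) = 5/1

5/1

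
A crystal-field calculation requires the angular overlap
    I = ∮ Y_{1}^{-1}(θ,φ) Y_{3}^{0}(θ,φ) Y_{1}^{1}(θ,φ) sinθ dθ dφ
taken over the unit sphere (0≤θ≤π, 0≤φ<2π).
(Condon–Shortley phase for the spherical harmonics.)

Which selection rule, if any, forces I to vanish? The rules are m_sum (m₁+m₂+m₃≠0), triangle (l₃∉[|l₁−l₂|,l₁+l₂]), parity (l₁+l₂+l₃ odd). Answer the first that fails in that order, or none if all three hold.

Σmᵢ = 0  ✓
l₃∈[|l₁−l₂|,l₁+l₂]=[2,4], have l₃=1  ✗
Σlᵢ = 5 ⇒ odd

triangle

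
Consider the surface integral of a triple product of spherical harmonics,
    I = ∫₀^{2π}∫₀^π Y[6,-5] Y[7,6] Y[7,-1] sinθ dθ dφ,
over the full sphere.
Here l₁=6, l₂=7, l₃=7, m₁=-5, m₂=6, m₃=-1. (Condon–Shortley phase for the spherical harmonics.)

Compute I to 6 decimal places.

m-sum 0 ✓  L=20 even ✓  1≤7≤13 ✓
Π(2lᵢ+1) = 13×15×15 = 2925
triangle coeff Δ(6,7,7) = 1/2444321880
Σ_t [0,6]: t=0:+1/2612736000 t=1:−1/20736000 t=2:+1/1658880 t=3:−1/746496 t=4:+1/1658880 t=5:−1/20736000 t=6:+1/2612736000 = -1/4354560
(3j)²=1000/138567 [(6 7 7; 0 0 0)], sign=+1
Σ_t [5,6]: t=5:−1/3483648000 t=6:+1/435456000 = 1/497664000
(3j)²=77/6460 [(6 7 7; -5 6 -1)], sign=+1
⇒ 4πI² = 26250/104329
I = (+1)√(26250/104329/(4π)) = 0.14150025

0.141500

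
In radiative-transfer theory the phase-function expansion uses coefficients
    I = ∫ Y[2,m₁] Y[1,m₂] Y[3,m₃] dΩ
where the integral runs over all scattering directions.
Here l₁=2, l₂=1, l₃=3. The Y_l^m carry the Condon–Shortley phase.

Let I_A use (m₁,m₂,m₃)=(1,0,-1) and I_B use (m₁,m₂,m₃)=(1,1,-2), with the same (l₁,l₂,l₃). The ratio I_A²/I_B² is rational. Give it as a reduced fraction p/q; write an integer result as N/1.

4/5

l's match ⇒ only the (l;m) 3-j factors differ between A and B.
A: triangle coeff Δ(2,1,3) = 1/105; Σ_t [0,0]: t=0:+1/6 = 1/6; (3j)²=8/105 [(2 1 3; 1 0 -1)], sign=+1
B: triangle coeff Δ(2,1,3) = 1/105; Σ_t [0,0]: t=0:+1/12 = 1/12; (3j)²=2/21 [(2 1 3; 1 1 -2)], sign=-1
I_A²/I_B² = (8/105)/(2/21) = 4/5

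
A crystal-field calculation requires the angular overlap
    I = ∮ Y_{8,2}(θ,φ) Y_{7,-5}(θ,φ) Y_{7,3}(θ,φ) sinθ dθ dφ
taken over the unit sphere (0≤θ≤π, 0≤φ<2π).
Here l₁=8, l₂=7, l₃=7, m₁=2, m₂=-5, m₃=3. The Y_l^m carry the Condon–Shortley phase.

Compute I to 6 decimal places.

0.035446

m-sum 0 ✓  L=22 even ✓  1≤7≤15 ✓
Π(2lᵢ+1) = 17×15×15 = 3825
triangle coeff Δ(8,7,7) = 1/22086194130
Σ_t [1,7]: t=1:−1/18289152000 t=2:+1/248832000 t=3:−1/24883200 t=4:+1/11943936 t=5:−1/24883200 t=6:+1/248832000 t=7:−1/18289152000 = 11/975421440
(3j)²=1750/289731 [(8 7 7; 0 0 0)], sign=-1
Σ_t [0,2]: t=0:+1/2786918400 t=1:−1/435456000 t=2:+1/597196800 = -11/41803776000
(3j)²=66/96577 [(8 7 7; 2 -5 3)], sign=-1
⇒ 4πI² = 8662500/548653937
I = (+1)√(8662500/548653937/(4π)) = 0.03544602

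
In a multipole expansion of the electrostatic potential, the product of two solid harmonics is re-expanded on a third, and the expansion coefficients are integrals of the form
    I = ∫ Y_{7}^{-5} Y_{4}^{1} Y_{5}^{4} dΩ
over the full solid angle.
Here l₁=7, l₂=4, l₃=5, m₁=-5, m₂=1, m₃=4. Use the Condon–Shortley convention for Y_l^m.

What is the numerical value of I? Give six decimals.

m-sum 0 ✓  L=16 even ✓  3≤5≤11 ✓
Π(2lᵢ+1) = 15×9×11 = 1485
triangle coeff Δ(7,4,5) = 1/6126120
Σ_t [2,4]: t=2:+1/69120 t=3:−1/20736 t=4:+1/69120 = -1/51840
(3j)²=280/21879 [(7 4 5; 0 0 0)], sign=+1
Σ_t [4,5]: t=4:+1/1935360 t=5:−1/1209600 = -1/3225600
(3j)²=243/61880 [(7 4 5; -5 1 4)], sign=+1
⇒ 4πI² = 3645/48841
I = (+1)√(3645/48841/(4π)) = 0.07706400

0.077064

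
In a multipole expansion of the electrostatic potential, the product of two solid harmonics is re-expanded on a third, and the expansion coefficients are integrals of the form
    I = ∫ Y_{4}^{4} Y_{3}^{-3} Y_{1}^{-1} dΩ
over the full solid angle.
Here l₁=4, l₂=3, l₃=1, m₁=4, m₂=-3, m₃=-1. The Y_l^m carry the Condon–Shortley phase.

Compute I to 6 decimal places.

0.325735

Checks pass: Σm=0; 8 even; l₃=1∈[1,7].
(2·4+1)(2·3+1)(2·1+1) = 189
Δ: 6! 2! 0! / 9! → 1/252
sum: t=3:−1/36 = -1/36
3j²(4 3 1; 0 0 0) = Δ·Π!·Σ² = 4/63  (sign +1)
sum: t=0:+1/1440 = 1/1440
3j²(4 3 1; 4 -3 -1) = Δ·Π!·Σ² = 1/9  (sign +1)
combine: 4πI² = 189·4/63·1/9 = 4/3
take √, sign +1: I = 0.32573501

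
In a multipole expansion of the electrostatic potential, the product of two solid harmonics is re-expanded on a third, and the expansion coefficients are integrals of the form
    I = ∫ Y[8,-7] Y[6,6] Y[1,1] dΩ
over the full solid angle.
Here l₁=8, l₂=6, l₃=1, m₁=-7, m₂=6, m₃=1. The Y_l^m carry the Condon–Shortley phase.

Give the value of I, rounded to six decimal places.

triangle: need 2≤l₃≤14, have 1; I=0

0.000000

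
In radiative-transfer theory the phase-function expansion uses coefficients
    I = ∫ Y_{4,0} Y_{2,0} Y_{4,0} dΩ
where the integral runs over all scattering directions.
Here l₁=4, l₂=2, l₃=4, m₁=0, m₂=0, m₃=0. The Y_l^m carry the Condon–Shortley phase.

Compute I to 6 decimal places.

0.163840

Rules hold: Σm=0, L=10 even, 2≤4≤6.
N = 9·5·9 = 405
Δ = 2!·6!·2!/11! = 1/13860
Racah Σ t=0..2: t=0:+1/192 t=1:−1/36 t=2:+1/192 = -5/288
⇒ 3j(4 2 4; 0 0 0)² = 20/693, sgn -1
(m-triple is (0,0,0) — same symbol as above.)
4πI² = N·(3j₀)²·(3jₘ)² = 2000/5929
I = +1·√(0.337325/4π) = 0.16383977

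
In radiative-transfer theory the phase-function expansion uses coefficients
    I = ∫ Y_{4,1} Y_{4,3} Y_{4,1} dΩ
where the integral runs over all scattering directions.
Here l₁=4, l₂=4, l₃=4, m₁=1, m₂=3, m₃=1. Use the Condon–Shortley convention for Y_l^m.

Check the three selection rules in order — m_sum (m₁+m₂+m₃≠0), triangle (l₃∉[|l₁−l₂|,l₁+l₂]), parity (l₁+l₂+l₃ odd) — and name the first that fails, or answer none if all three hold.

m_sum

Σmᵢ = 5  ✗
l₃∈[|l₁−l₂|,l₁+l₂]=[0,8], have l₃=4
Σlᵢ = 12 ⇒ even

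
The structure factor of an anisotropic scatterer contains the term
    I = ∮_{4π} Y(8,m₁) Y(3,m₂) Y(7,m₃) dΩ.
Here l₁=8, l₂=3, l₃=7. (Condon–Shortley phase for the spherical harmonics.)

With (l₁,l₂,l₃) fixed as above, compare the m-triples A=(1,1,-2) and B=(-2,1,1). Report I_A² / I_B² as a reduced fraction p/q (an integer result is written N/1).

Shared (l₁,l₂,l₃)=(8,3,7): N and (l;000)² cancel in I_A²/I_B².
A: Δ = 4!·12!·2!/19! = 1/5290740; Racah Σ t=2..4: t=2:+1/4838400 t=3:−1/5806080 t=4:+1/104509440 = 23/522547200; ⇒ 3j(8 3 7; 1 1 -2)² = 529/377910, sgn -1
B: Δ = 4!·12!·2!/19! = 1/5290740; Racah Σ t=2..4: t=2:+1/7741440 t=3:−1/3628800 t=4:+1/24883200 = -37/348364800; ⇒ 3j(8 3 7; -2 1 1)² = 1369/176358, sgn -1
I_A²/I_B² = (529/377910)/(1369/176358) = 3703/20535

3703/20535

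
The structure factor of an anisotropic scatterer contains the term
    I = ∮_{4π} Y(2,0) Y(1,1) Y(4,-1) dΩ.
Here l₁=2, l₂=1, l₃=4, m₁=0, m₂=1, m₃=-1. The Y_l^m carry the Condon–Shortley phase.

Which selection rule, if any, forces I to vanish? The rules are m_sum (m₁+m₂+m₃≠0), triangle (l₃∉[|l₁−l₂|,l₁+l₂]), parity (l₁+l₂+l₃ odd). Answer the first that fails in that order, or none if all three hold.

m₁+m₂+m₃ = 0 + 1 − 1 = 0  ✓
triangle: |2−1|=1 ≤ l₃=4 ≤ 2+1=3  ✗
parity: l₁+l₂+l₃ = 7 is odd

triangle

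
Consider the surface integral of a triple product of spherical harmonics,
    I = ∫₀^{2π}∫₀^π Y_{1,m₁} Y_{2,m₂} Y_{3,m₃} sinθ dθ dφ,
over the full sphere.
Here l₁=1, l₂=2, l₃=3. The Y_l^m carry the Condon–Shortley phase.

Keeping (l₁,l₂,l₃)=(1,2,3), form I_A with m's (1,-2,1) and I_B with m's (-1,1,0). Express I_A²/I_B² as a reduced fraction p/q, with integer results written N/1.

Shared (l₁,l₂,l₃)=(1,2,3): N and (l;000)² cancel in I_A²/I_B².
A: Δ = 0!·2!·4!/7! = 1/105; Racah Σ t=0..0: t=0:+1/48 = 1/48; ⇒ 3j(1 2 3; 1 -2 1)² = 1/105, sgn +1
B: Δ = 0!·2!·4!/7! = 1/105; Racah Σ t=0..0: t=0:+1/12 = 1/12; ⇒ 3j(1 2 3; -1 1 0)² = 1/35, sgn -1
I_A²/I_B² = (1/105)/(1/35) = 1/3

1/3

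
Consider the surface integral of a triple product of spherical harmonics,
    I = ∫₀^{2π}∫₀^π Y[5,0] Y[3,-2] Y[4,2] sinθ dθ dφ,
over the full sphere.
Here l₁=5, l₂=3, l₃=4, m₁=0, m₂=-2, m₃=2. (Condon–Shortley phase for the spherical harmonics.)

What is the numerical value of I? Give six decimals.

-0.171327

Checks pass: Σm=0; 12 even; l₃=4∈[2,8].
(2·5+1)(2·3+1)(2·4+1) = 693
Δ: 4! 6! 2! / 13! → 1/180180
sum: t=1:−1/576 t=2:+1/144 t=3:−1/576 = 1/288
3j²(5 3 4; 0 0 0) = Δ·Π!·Σ² = 20/1001  (sign +1)
sum: t=0:+1/2880 t=1:−1/576 = -1/720
3j²(5 3 4; 0 -2 2) = Δ·Π!·Σ² = 80/3003  (sign -1)
combine: 4πI² = 693·20/1001·80/3003 = 4800/13013
take √, sign -1: I = -0.17132746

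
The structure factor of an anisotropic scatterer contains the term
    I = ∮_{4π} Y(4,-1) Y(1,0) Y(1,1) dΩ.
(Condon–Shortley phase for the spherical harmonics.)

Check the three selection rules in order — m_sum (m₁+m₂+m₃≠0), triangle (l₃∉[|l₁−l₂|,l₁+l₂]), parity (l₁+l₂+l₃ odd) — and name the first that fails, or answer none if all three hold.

Σmᵢ = 0  ✓
l₃∈[|l₁−l₂|,l₁+l₂]=[3,5], have l₃=1  ✗
Σlᵢ = 6 ⇒ even

triangle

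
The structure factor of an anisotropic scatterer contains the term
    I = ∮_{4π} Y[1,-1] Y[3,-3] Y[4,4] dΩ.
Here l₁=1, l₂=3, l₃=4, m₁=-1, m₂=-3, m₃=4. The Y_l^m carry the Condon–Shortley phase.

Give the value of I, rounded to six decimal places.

Rules hold: Σm=0, L=8 even, 2≤4≤4.
N = 3·7·9 = 189
Δ = 0!·2!·6!/9! = 1/252
Racah Σ t=0..0: t=0:+1/36 = 1/36
⇒ 3j(1 3 4; 0 0 0)² = 4/63, sgn +1
Racah Σ t=0..0: t=0:+1/1440 = 1/1440
⇒ 3j(1 3 4; -1 -3 4)² = 1/9, sgn +1
4πI² = N·(3j₀)²·(3jₘ)² = 4/3
I = +1·√(1.33333/4π) = 0.32573501

0.325735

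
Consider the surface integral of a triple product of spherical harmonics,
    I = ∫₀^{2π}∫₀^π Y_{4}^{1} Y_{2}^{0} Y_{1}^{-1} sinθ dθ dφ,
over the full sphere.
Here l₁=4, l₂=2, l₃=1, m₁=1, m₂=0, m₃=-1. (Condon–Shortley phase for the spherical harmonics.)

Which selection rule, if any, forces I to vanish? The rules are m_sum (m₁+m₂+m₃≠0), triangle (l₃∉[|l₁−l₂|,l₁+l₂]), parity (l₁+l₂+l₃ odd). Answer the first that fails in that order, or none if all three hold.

m₁+m₂+m₃ = 1 + 0 − 1 = 0  ✓
triangle: |4−2|=2 ≤ l₃=1 ≤ 4+2=6  ✗
parity: l₁+l₂+l₃ = 7 is odd

triangle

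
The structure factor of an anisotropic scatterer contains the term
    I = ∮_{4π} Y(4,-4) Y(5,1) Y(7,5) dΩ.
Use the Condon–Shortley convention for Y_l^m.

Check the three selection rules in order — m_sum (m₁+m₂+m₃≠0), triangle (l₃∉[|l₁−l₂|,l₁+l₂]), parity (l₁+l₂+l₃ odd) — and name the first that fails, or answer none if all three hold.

m_sum

m₁+m₂+m₃ = -4 + 1 + 5 = 2  ✗
triangle: |4−5|=1 ≤ l₃=7 ≤ 4+5=9
parity: l₁+l₂+l₃ = 16 is even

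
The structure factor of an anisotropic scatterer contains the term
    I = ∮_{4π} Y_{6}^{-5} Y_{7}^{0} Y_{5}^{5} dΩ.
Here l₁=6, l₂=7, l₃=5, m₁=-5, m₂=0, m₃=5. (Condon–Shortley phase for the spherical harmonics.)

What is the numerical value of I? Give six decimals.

0.065670

Checks pass: Σm=0; 18 even; l₃=5∈[1,13].
(2·6+1)(2·7+1)(2·5+1) = 2145
Δ: 8! 4! 6! / 19! → 1/174594420
sum: t=2:+1/4147200 t=3:−1/207360 t=4:+1/82944 t=5:−1/207360 t=6:+1/4147200 = 1/345600
3j²(6 7 5; 0 0 0) = Δ·Π!·Σ² = 420/46189  (sign -1)
sum: t=7:−1/87091200 = -1/87091200
3j²(6 7 5; -5 0 5) = Δ·Π!·Σ² = 35/12597  (sign -1)
combine: 4πI² = 2145·420/46189·35/12597 = 73500/1356277
take √, sign +1: I = 0.06566963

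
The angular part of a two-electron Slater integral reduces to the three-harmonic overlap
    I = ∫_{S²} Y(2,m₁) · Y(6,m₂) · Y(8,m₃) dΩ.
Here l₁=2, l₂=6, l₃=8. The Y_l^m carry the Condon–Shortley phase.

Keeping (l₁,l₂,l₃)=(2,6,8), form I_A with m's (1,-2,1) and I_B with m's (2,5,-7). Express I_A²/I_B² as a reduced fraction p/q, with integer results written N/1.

3/13

l's match ⇒ only the (l;m) 3-j factors differ between A and B.
A: triangle coeff Δ(2,6,8) = 1/30940; Σ_t [0,0]: t=0:+1/5806080 = 1/5806080; (3j)²=9/884 [(2 6 8; 1 -2 1)], sign=-1
B: triangle coeff Δ(2,6,8) = 1/30940; Σ_t [0,0]: t=0:+1/958003200 = 1/958003200; (3j)²=3/68 [(2 6 8; 2 5 -7)], sign=-1
I_A²/I_B² = (9/884)/(3/68) = 3/13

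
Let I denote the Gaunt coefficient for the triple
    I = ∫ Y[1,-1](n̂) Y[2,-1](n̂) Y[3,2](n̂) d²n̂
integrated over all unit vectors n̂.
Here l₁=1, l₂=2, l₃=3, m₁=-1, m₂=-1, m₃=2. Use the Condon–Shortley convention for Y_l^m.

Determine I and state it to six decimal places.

0.261169

m-sum 0 ✓  L=6 even ✓  1≤3≤3 ✓
Π(2lᵢ+1) = 3×5×7 = 105
triangle coeff Δ(1,2,3) = 1/105
Σ_t [0,0]: t=0:+1/4 = 1/4
(3j)²=3/35 [(1 2 3; 0 0 0)], sign=-1
Σ_t [0,0]: t=0:+1/12 = 1/12
(3j)²=2/21 [(1 2 3; -1 -1 2)], sign=-1
⇒ 4πI² = 6/7
I = (+1)√(6/7/(4π)) = 0.26116903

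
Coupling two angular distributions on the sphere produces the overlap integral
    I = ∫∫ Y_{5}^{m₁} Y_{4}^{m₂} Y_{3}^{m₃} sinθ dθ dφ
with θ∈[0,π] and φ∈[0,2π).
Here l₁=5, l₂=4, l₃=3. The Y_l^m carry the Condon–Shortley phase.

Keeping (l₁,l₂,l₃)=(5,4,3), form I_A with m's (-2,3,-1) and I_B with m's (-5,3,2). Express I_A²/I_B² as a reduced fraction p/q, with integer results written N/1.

Same 5,4,3: normalisation and zero-m 3j drop out of the ratio.
A: Δ: 6! 4! 2! / 13! → 1/180180; sum: t=5:−1/960 t=6:+1/4320 = -7/8640; 3j²(5 4 3; -2 3 -1) = Δ·Π!·Σ² = 343/12870  (sign -1)
B: Δ: 6! 4! 2! / 13! → 1/180180; sum: t=6:+1/17280 = 1/17280; 3j²(5 4 3; -5 3 2) = Δ·Π!·Σ² = 35/858  (sign -1)
I_A²/I_B² = (343/12870)/(35/858) = 49/75

49/75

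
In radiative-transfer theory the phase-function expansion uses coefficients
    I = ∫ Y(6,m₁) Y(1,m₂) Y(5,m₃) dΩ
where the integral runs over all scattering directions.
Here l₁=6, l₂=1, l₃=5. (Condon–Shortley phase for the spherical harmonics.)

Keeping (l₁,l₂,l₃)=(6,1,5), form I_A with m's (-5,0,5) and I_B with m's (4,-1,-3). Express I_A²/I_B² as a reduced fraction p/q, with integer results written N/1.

11/45

Same 6,1,5: normalisation and zero-m 3j drop out of the ratio.
A: Δ: 2! 10! 0! / 13! → 1/858; sum: t=1:−1/3628800 = -1/3628800; 3j²(6 1 5; -5 0 5) = Δ·Π!·Σ² = 1/78  (sign -1)
B: Δ: 2! 10! 0! / 13! → 1/858; sum: t=0:+1/161280 = 1/161280; 3j²(6 1 5; 4 -1 -3) = Δ·Π!·Σ² = 15/286  (sign +1)
I_A²/I_B² = (1/78)/(15/286) = 11/45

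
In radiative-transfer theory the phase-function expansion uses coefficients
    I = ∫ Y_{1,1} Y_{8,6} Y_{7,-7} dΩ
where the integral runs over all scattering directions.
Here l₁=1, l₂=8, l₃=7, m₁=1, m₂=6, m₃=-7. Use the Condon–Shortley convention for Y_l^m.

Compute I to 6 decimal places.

0.030597

Rules hold: Σm=0, L=16 even, 7≤7≤9.
N = 3·17·15 = 765
Δ = 2!·0!·14!/17! = 1/2040
Racah Σ t=1..1: t=1:−1/25401600 = -1/25401600
⇒ 3j(1 8 7; 0 0 0)² = 8/255, sgn +1
Racah Σ t=0..0: t=0:+1/174356582400 = 1/174356582400
⇒ 3j(1 8 7; 1 6 -7)² = 1/2040, sgn +1
4πI² = N·(3j₀)²·(3jₘ)² = 1/85
I = +1·√(0.0117647/4π) = 0.03059748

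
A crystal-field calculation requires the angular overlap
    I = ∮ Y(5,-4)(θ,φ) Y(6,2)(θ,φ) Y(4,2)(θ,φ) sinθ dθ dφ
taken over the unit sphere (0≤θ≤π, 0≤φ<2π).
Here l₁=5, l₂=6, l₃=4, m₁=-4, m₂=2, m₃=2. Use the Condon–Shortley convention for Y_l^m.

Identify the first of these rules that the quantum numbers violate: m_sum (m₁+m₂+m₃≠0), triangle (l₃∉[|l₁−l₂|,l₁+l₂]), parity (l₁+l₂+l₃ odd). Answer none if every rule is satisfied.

m₁+m₂+m₃ = -4 + 2 + 2 = 0  ✓
triangle: |5−6|=1 ≤ l₃=4 ≤ 5+6=11  ✓
parity: l₁+l₂+l₃ = 15 is odd  ✗

parity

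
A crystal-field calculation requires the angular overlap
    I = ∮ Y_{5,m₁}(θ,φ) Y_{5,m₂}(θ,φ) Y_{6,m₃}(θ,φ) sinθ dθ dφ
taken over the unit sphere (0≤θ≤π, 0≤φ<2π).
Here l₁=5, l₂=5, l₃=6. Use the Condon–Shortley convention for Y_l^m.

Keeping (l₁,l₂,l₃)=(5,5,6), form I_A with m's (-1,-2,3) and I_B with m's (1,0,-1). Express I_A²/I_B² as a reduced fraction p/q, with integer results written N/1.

l's match ⇒ only the (l;m) 3-j factors differ between A and B.
A: triangle coeff Δ(5,5,6) = 1/28588560; Σ_t [0,3]: t=0:+1/622080 t=1:−1/34560 t=2:+1/23040 t=3:−1/155520 = 1/103680; (3j)²=9/2431 [(5 5 6; -1 -2 3)], sign=-1
B: triangle coeff Δ(5,5,6) = 1/28588560; Σ_t [0,4]: t=0:+1/138240 t=1:−1/10368 t=2:+1/6912 t=3:−1/34560 t=4:+1/2073600 = 7/259200; (3j)²=28/7293 [(5 5 6; 1 0 -1)], sign=-1
I_A²/I_B² = (9/2431)/(28/7293) = 27/28

27/28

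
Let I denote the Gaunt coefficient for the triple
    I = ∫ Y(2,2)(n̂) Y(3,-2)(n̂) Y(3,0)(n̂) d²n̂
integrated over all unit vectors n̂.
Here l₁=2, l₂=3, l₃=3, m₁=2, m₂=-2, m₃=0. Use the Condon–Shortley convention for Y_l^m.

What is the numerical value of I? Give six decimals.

-0.188063

Rules hold: Σm=0, L=8 even, 1≤3≤5.
N = 5·7·7 = 245
Δ = 2!·2!·4!/9! = 1/3780
Racah Σ t=0..2: t=0:+1/24 t=1:−1/4 t=2:+1/24 = -1/6
⇒ 3j(2 3 3; 0 0 0)² = 4/105, sgn +1
Racah Σ t=0..0: t=0:+1/24 = 1/24
⇒ 3j(2 3 3; 2 -2 0)² = 1/21, sgn -1
4πI² = N·(3j₀)²·(3jₘ)² = 4/9
I = -1·√(0.444444/4π) = -0.18806319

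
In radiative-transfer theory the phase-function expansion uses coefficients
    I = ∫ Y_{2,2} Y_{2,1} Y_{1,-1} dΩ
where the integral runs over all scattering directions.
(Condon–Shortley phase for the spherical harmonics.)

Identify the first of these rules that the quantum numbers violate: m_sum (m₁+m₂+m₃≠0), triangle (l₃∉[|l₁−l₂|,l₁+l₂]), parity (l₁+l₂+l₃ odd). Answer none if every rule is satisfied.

m_sum

m₁+m₂+m₃ = 2 + 1 − 1 = 2  ✗
triangle: |2−2|=0 ≤ l₃=1 ≤ 2+2=4
parity: l₁+l₂+l₃ = 5 is odd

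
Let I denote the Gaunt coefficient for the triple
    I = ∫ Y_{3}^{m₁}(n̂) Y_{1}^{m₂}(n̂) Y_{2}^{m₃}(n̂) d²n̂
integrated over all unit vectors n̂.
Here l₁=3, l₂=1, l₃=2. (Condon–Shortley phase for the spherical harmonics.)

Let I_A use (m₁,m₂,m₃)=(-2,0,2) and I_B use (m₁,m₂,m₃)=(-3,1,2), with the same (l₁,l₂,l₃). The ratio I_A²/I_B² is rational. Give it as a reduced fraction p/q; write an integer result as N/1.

Shared (l₁,l₂,l₃)=(3,1,2): N and (l;000)² cancel in I_A²/I_B².
A: Δ = 2!·4!·0!/7! = 1/105; Racah Σ t=1..1: t=1:−1/24 = -1/24; ⇒ 3j(3 1 2; -2 0 2)² = 1/21, sgn -1
B: Δ = 2!·4!·0!/7! = 1/105; Racah Σ t=2..2: t=2:+1/48 = 1/48; ⇒ 3j(3 1 2; -3 1 2)² = 1/7, sgn +1
I_A²/I_B² = (1/21)/(1/7) = 1/3

1/3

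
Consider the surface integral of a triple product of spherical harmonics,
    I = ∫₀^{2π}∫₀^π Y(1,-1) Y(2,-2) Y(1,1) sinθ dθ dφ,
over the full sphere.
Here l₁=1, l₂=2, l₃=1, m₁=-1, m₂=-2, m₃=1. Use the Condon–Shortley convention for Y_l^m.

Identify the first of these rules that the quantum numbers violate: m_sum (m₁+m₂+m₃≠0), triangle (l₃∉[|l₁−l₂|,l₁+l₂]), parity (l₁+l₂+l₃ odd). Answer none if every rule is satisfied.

m_sum

m₁+m₂+m₃ = -1 − 2 + 1 = -2  ✗
triangle: |1−2|=1 ≤ l₃=1 ≤ 1+2=3
parity: l₁+l₂+l₃ = 4 is even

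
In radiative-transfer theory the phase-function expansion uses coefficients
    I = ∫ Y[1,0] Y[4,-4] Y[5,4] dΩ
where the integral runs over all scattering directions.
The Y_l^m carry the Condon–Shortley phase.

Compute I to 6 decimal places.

0.147319

Checks pass: Σm=0; 10 even; l₃=5∈[3,5].
(2·1+1)(2·4+1)(2·5+1) = 297
Δ: 0! 2! 8! / 11! → 1/495
sum: t=0:+1/576 = 1/576
3j²(1 4 5; 0 0 0) = Δ·Π!·Σ² = 5/99  (sign -1)
sum: t=0:+1/40320 = 1/40320
3j²(1 4 5; 0 -4 4) = Δ·Π!·Σ² = 1/55  (sign -1)
combine: 4πI² = 297·5/99·1/55 = 3/11
take √, sign +1: I = 0.14731920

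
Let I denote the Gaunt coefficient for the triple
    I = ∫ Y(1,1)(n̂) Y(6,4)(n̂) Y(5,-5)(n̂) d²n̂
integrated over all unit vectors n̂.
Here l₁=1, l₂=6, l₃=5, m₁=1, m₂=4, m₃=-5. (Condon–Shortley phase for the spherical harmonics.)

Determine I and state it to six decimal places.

0.040859

Checks pass: Σm=0; 12 even; l₃=5∈[5,7].
(2·1+1)(2·6+1)(2·5+1) = 429
Δ: 2! 0! 10! / 13! → 1/858
sum: t=1:−1/14400 = -1/14400
3j²(1 6 5; 0 0 0) = Δ·Π!·Σ² = 6/143  (sign +1)
sum: t=0:+1/7257600 = 1/7257600
3j²(1 6 5; 1 4 -5) = Δ·Π!·Σ² = 1/858  (sign +1)
combine: 4πI² = 429·6/143·1/858 = 3/143
take √, sign +1: I = 0.04085899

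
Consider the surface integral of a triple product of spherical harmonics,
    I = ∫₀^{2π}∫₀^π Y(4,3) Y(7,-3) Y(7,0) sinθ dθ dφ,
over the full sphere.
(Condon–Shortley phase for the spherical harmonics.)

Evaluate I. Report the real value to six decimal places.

0.094835

Rules hold: Σm=0, L=18 even, 3≤7≤11.
N = 9·15·15 = 2025
Δ = 4!·4!·10!/19! = 1/58198140
Racah Σ t=0..4: t=0:+1/17418240 t=1:−1/622080 t=2:+1/230400 t=3:−1/622080 t=4:+1/17418240 = 1/806400
⇒ 3j(4 7 7; 0 0 0)² = 2268/230945, sgn -1
Racah Σ t=0..1: t=0:+1/2488320 t=1:−1/4354560 = 1/5806080
⇒ 3j(4 7 7; 3 -3 0)² = 525/92378, sgn -1
4πI² = N·(3j₀)²·(3jₘ)² = 241116750/2133423721
I = +1·√(0.113019/4π) = 0.09483534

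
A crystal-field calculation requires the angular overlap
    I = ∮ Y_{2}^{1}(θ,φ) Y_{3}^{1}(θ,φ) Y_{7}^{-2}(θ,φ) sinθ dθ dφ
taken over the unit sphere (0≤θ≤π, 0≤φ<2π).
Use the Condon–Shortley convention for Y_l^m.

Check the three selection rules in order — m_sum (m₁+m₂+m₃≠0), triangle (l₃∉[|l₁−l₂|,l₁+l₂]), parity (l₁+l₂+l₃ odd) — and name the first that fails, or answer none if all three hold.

azimuthal sum: 1 + 1 − 2 = 0  ✓
1 ≤ 7 ≤ 5 (triangle on l)  ✗
L = 2 + 3 + 7 = 12 (even)

triangle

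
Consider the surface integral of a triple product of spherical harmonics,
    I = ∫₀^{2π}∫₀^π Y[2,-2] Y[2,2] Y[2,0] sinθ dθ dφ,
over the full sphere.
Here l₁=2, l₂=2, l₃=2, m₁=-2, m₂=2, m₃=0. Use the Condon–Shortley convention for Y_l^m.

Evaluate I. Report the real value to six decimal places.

-0.180224

m-sum 0 ✓  L=6 even ✓  0≤2≤4 ✓
Π(2lᵢ+1) = 5×5×5 = 125
triangle coeff Δ(2,2,2) = 1/630
Σ_t [0,2]: t=0:+1/8 t=1:−1/1 t=2:+1/8 = -3/4
(3j)²=2/35 [(2 2 2; 0 0 0)], sign=-1
Σ_t [2,2]: t=2:+1/8 = 1/8
(3j)²=2/35 [(2 2 2; -2 2 0)], sign=+1
⇒ 4πI² = 20/49
I = (-1)√(20/49/(4π)) = -0.18022375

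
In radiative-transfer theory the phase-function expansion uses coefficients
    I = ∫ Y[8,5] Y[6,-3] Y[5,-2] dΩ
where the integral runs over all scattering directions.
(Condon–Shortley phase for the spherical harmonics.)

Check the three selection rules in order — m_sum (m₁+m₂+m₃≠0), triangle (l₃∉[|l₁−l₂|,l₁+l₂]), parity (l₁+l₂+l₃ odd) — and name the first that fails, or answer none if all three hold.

parity

azimuthal sum: 5 − 3 − 2 = 0  ✓
2 ≤ 5 ≤ 14 (triangle on l)  ✓
L = 8 + 6 + 5 = 19 (odd)  ✗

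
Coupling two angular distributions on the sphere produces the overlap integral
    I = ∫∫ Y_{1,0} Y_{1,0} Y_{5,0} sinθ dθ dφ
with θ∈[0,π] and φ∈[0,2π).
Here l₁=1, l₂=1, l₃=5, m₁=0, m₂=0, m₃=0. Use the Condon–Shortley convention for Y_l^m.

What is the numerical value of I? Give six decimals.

triangle: need 0≤l₃≤2, have 5; I=0

0.000000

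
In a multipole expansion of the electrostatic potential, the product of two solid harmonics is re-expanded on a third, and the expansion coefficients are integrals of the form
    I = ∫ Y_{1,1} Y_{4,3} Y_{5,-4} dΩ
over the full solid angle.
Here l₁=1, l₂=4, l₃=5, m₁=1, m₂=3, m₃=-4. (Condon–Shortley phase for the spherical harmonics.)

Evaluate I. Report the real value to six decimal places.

m-sum 0 ✓  L=10 even ✓  3≤5≤5 ✓
Π(2lᵢ+1) = 3×9×11 = 297
triangle coeff Δ(1,4,5) = 1/495
Σ_t [0,0]: t=0:+1/576 = 1/576
(3j)²=5/99 [(1 4 5; 0 0 0)], sign=-1
Σ_t [0,0]: t=0:+1/10080 = 1/10080
(3j)²=4/55 [(1 4 5; 1 3 -4)], sign=-1
⇒ 4πI² = 12/11
I = (+1)√(12/11/(4π)) = 0.29463840

0.294638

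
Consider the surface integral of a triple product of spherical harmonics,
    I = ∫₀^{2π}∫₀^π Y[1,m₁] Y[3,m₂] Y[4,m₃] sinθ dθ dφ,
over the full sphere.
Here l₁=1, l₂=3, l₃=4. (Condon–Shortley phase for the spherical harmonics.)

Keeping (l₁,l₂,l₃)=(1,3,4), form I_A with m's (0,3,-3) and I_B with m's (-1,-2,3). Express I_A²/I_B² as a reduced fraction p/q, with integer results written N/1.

Shared (l₁,l₂,l₃)=(1,3,4): N and (l;000)² cancel in I_A²/I_B².
A: Δ = 0!·2!·6!/9! = 1/252; Racah Σ t=0..0: t=0:+1/720 = 1/720; ⇒ 3j(1 3 4; 0 3 -3)² = 1/36, sgn -1
B: Δ = 0!·2!·6!/9! = 1/252; Racah Σ t=0..0: t=0:+1/240 = 1/240; ⇒ 3j(1 3 4; -1 -2 3)² = 1/12, sgn -1
I_A²/I_B² = (1/36)/(1/12) = 1/3

1/3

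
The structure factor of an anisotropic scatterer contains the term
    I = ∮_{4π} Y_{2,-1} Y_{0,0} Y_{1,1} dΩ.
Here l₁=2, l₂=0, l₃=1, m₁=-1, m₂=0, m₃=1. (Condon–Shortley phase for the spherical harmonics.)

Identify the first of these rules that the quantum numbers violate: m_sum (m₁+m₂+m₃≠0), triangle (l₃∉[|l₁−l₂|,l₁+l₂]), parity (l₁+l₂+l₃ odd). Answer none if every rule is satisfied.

triangle

Σmᵢ = 0  ✓
l₃∈[|l₁−l₂|,l₁+l₂]=[2,2], have l₃=1  ✗
Σlᵢ = 3 ⇒ odd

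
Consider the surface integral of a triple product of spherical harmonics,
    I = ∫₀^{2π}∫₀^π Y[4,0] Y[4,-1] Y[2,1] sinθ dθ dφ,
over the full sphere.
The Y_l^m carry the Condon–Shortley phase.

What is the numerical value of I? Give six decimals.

-0.044869

Checks pass: Σm=0; 10 even; l₃=2∈[0,8].
(2·4+1)(2·4+1)(2·2+1) = 405
Δ: 6! 2! 2! / 11! → 1/13860
sum: t=2:+1/192 t=3:−1/36 t=4:+1/192 = -5/288
3j²(4 4 2; 0 0 0) = Δ·Π!·Σ² = 20/693  (sign -1)
sum: t=2:+1/96 t=3:−1/72 = -1/288
3j²(4 4 2; 0 -1 1) = Δ·Π!·Σ² = 1/462  (sign +1)
combine: 4πI² = 405·20/693·1/462 = 150/5929
take √, sign -1: I = -0.04486937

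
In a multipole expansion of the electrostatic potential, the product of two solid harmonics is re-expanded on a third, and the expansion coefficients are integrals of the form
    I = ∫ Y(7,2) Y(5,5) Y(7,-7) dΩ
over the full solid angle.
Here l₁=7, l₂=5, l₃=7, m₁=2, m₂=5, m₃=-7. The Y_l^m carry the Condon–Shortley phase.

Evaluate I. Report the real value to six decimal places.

l₁+l₂+l₃=19 is odd: 3j(l;000)=0 ⇒ I=0

0.000000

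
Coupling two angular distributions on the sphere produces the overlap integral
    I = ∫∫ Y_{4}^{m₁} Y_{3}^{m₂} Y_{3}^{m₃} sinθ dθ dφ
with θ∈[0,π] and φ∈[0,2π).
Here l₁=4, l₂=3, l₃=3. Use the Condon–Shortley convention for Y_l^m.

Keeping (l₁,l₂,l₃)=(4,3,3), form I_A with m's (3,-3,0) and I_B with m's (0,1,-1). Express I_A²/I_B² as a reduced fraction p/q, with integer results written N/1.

63/1

Same 4,3,3: normalisation and zero-m 3j drop out of the ratio.
A: Δ: 4! 4! 2! / 11! → 1/34650; sum: t=0:+1/288 = 1/288; 3j²(4 3 3; 3 -3 0) = Δ·Π!·Σ² = 1/22  (sign -1)
B: Δ: 4! 4! 2! / 11! → 1/34650; sum: t=2:+1/32 t=3:−1/36 t=4:+1/1152 = 5/1152; 3j²(4 3 3; 0 1 -1) = Δ·Π!·Σ² = 1/1386  (sign +1)
I_A²/I_B² = (1/22)/(1/1386) = 63/1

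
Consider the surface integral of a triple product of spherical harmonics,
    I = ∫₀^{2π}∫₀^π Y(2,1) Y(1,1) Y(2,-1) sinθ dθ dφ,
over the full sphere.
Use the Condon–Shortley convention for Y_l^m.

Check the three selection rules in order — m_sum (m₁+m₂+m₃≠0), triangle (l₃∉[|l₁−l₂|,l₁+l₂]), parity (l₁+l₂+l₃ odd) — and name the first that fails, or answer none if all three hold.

Σmᵢ = 1  ✗
l₃∈[|l₁−l₂|,l₁+l₂]=[1,3], have l₃=2
Σlᵢ = 5 ⇒ odd

m_sum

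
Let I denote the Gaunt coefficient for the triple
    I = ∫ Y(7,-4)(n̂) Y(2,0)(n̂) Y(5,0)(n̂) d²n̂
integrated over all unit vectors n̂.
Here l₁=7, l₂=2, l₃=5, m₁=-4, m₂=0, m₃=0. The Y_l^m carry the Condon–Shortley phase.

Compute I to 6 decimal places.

Σmᵢ = -4 ≠ 0, so the φ-integral vanishes; I = 0

0.000000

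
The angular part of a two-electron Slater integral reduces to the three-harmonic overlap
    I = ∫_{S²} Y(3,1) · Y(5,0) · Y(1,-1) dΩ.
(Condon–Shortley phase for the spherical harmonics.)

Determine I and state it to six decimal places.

|3−5|≤1≤3+5 violated ⇒ I = 0

0.000000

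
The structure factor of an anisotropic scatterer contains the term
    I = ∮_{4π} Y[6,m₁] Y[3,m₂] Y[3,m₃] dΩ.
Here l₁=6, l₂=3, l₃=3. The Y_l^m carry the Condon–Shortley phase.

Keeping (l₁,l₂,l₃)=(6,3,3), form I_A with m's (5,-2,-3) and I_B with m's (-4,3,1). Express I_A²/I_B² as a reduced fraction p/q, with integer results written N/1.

l's match ⇒ only the (l;m) 3-j factors differ between A and B.
A: triangle coeff Δ(6,3,3) = 1/12012; Σ_t [1,1]: t=1:−1/86400 = -1/86400; (3j)²=1/26 [(6 3 3; 5 -2 -3)], sign=-1
B: triangle coeff Δ(6,3,3) = 1/12012; Σ_t [6,6]: t=6:+1/34560 = 1/34560; (3j)²=5/286 [(6 3 3; -4 3 1)], sign=+1
I_A²/I_B² = (1/26)/(5/286) = 11/5

11/5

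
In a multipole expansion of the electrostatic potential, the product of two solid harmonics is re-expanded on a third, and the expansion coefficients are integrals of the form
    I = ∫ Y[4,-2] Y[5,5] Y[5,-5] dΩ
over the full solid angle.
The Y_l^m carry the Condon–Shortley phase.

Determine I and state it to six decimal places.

0.000000

m-sum = -2 + 5 − 5 = -2 ≠ 0 ⇒ I = 0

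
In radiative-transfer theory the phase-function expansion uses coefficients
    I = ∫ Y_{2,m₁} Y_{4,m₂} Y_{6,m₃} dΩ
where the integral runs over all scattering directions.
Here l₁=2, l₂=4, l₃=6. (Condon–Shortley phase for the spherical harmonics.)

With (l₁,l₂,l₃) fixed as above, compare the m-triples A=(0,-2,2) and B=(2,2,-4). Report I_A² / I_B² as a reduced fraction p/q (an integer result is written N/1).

l's match ⇒ only the (l;m) 3-j factors differ between A and B.
A: triangle coeff Δ(2,4,6) = 1/6435; Σ_t [0,0]: t=0:+1/5760 = 1/5760; (3j)²=56/2145 [(2 4 6; 0 -2 2)], sign=+1
B: triangle coeff Δ(2,4,6) = 1/6435; Σ_t [0,0]: t=0:+1/34560 = 1/34560; (3j)²=14/429 [(2 4 6; 2 2 -4)], sign=+1
I_A²/I_B² = (56/2145)/(14/429) = 4/5

4/5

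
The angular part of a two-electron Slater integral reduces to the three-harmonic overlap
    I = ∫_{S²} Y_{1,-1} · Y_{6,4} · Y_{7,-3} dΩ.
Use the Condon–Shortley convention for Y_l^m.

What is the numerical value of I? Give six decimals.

Rules hold: Σm=0, L=14 even, 5≤7≤7.
N = 3·13·15 = 585
Δ = 0!·2!·12!/15! = 1/1365
Racah Σ t=0..0: t=0:+1/518400 = 1/518400
⇒ 3j(1 6 7; 0 0 0)² = 7/195, sgn -1
Racah Σ t=0..0: t=0:+1/14515200 = 1/14515200
⇒ 3j(1 6 7; -1 4 -3)² = 2/455, sgn +1
4πI² = N·(3j₀)²·(3jₘ)² = 6/65
I = -1·√(0.0923077/4π) = -0.08570655

-0.085707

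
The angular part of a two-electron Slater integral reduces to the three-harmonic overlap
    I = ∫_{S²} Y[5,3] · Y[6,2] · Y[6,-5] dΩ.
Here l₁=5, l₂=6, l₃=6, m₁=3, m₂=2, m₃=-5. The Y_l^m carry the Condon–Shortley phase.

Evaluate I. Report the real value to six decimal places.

Σlᵢ=17 odd — θ-integrand is odd under cosθ→−cosθ; I=0

0.000000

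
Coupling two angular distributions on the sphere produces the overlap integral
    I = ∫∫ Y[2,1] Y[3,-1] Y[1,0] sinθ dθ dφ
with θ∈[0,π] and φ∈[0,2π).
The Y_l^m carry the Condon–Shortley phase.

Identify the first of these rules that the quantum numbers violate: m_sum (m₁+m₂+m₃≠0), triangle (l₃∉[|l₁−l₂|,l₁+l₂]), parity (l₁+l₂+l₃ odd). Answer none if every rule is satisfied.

m₁+m₂+m₃ = 1 − 1 + 0 = 0  ✓
triangle: |2−3|=1 ≤ l₃=1 ≤ 2+3=5  ✓
parity: l₁+l₂+l₃ = 6 is even  ✓

none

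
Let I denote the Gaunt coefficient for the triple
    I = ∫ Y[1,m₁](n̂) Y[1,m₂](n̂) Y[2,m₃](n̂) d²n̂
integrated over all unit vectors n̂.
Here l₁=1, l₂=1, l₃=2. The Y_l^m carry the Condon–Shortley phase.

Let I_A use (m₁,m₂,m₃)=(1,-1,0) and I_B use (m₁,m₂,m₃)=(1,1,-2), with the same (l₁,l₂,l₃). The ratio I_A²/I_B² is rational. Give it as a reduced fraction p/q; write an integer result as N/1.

1/6

l's match ⇒ only the (l;m) 3-j factors differ between A and B.
A: triangle coeff Δ(1,1,2) = 1/30; Σ_t [0,0]: t=0:+1/4 = 1/4; (3j)²=1/30 [(1 1 2; 1 -1 0)], sign=+1
B: triangle coeff Δ(1,1,2) = 1/30; Σ_t [0,0]: t=0:+1/4 = 1/4; (3j)²=1/5 [(1 1 2; 1 1 -2)], sign=+1
I_A²/I_B² = (1/30)/(1/5) = 1/6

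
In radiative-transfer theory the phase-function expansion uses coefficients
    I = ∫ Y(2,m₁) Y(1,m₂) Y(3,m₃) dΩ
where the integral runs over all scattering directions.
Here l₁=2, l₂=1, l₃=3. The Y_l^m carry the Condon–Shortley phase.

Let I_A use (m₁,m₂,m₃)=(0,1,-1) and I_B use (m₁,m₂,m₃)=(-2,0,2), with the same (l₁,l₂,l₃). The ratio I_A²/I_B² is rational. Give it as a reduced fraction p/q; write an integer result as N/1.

6/5

Shared (l₁,l₂,l₃)=(2,1,3): N and (l;000)² cancel in I_A²/I_B².
A: Δ = 0!·4!·2!/7! = 1/105; Racah Σ t=0..0: t=0:+1/8 = 1/8; ⇒ 3j(2 1 3; 0 1 -1)² = 2/35, sgn +1
B: Δ = 0!·4!·2!/7! = 1/105; Racah Σ t=0..0: t=0:+1/24 = 1/24; ⇒ 3j(2 1 3; -2 0 2)² = 1/21, sgn -1
I_A²/I_B² = (2/35)/(1/21) = 6/5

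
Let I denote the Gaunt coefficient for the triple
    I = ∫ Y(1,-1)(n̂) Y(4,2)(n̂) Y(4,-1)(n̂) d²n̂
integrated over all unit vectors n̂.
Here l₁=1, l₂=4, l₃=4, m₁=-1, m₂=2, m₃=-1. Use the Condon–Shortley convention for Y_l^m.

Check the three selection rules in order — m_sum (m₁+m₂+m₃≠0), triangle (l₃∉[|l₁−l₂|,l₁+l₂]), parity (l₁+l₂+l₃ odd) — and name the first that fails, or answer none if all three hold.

parity

Σmᵢ = 0  ✓
l₃∈[|l₁−l₂|,l₁+l₂]=[3,5], have l₃=4  ✓
Σlᵢ = 9 ⇒ odd  ✗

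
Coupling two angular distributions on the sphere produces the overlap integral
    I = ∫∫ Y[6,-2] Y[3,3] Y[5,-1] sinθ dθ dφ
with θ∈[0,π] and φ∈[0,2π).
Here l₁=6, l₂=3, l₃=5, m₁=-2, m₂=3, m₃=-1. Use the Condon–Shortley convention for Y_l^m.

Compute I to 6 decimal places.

Checks pass: Σm=0; 14 even; l₃=5∈[3,9].
(2·6+1)(2·3+1)(2·5+1) = 1001
Δ: 4! 8! 2! / 15! → 1/675675
sum: t=1:−1/8640 t=2:+1/2304 t=3:−1/8640 = 7/34560
3j²(6 3 5; 0 0 0) = Δ·Π!·Σ² = 7/429  (sign -1)
sum: t=4:+1/27648 = 1/27648
3j²(6 3 5; -2 3 -1) = Δ·Π!·Σ² = 10/429  (sign +1)
combine: 4πI² = 1001·7/429·10/429 = 490/1287
take √, sign -1: I = -0.17406195

-0.174062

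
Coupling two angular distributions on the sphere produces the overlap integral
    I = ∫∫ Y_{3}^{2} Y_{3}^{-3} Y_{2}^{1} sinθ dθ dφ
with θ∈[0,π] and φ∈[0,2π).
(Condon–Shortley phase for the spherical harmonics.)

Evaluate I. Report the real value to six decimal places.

-0.210261

Rules hold: Σm=0, L=8 even, 0≤2≤6.
N = 7·7·5 = 245
Δ = 4!·2!·2!/9! = 1/3780
Racah Σ t=1..3: t=1:−1/24 t=2:+1/4 t=3:−1/24 = 1/6
⇒ 3j(3 3 2; 0 0 0)² = 4/105, sgn +1
Racah Σ t=0..0: t=0:+1/48 = 1/48
⇒ 3j(3 3 2; 2 -3 1)² = 5/84, sgn -1
4πI² = N·(3j₀)²·(3jₘ)² = 5/9
I = -1·√(0.555556/4π) = -0.21026104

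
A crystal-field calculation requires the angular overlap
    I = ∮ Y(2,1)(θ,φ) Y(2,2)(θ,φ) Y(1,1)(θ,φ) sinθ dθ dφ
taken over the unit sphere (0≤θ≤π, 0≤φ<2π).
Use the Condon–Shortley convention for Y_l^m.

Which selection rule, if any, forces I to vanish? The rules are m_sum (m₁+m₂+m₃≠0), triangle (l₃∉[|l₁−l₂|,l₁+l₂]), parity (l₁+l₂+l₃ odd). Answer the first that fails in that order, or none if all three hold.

Σmᵢ = 4  ✗
l₃∈[|l₁−l₂|,l₁+l₂]=[0,4], have l₃=1
Σlᵢ = 5 ⇒ odd

m_sum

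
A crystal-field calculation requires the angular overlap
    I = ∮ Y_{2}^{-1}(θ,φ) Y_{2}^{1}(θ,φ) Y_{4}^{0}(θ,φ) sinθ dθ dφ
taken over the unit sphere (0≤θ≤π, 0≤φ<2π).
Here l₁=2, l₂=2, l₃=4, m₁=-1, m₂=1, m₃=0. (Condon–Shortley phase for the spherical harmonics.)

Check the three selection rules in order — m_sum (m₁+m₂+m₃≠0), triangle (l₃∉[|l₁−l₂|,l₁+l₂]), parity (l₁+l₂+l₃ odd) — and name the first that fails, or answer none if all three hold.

m₁+m₂+m₃ = -1 + 1 + 0 = 0  ✓
triangle: |2−2|=0 ≤ l₃=4 ≤ 2+2=4  ✓
parity: l₁+l₂+l₃ = 8 is even  ✓

none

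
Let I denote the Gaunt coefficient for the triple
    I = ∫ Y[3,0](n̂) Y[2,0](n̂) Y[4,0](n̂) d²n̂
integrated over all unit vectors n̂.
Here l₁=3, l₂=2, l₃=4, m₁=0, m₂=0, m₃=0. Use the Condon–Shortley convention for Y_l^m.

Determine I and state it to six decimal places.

0.000000

l₁+l₂+l₃=9 is odd: 3j(l;000)=0 ⇒ I=0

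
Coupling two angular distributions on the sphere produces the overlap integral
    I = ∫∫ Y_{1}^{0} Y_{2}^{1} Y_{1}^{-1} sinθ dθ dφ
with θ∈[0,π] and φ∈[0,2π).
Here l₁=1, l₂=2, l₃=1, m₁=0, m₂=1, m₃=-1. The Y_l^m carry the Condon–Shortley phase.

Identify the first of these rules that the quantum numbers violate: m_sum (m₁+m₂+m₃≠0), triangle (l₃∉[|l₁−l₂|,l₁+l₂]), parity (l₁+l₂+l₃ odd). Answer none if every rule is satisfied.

azimuthal sum: 0 + 1 − 1 = 0  ✓
1 ≤ 1 ≤ 3 (triangle on l)  ✓
L = 1 + 2 + 1 = 4 (even)  ✓

none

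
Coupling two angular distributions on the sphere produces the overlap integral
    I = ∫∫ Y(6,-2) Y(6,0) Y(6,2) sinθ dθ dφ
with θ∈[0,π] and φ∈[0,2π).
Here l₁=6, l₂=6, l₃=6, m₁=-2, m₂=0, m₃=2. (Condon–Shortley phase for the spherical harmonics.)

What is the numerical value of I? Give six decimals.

m-sum 0 ✓  L=18 even ✓  0≤6≤12 ✓
Π(2lᵢ+1) = 13×13×13 = 2197
triangle coeff Δ(6,6,6) = 1/325909584
Σ_t [0,6]: t=0:+1/373248000 t=1:−1/1728000 t=2:+1/110592 t=3:−1/46656 t=4:+1/110592 t=5:−1/1728000 t=6:+1/373248000 = -7/1555200
(3j)²=400/46189 [(6 6 6; 0 0 0)], sign=-1
Σ_t [2,6]: t=2:+1/1658880 t=3:−1/155520 t=4:+1/110592 t=5:−1/518400 t=6:+1/24883200 = 11/8294400
(3j)²=11/4199 [(6 6 6; -2 0 2)], sign=+1
⇒ 4πI² = 5200/104329
I = (-1)√(5200/104329/(4π)) = -0.06297878

-0.062979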